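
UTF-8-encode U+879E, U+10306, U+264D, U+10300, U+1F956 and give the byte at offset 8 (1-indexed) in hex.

1-indexed offset 8 is 0-indexed offset 7.
U+879E → 3-byte form E8 9E 9E at offsets 0–2.
U+10306 → 4-byte form F0 90 8C 86 at offsets 3–6.
U+264D → 3-byte form E2 99 8D at offsets 7–9.
Offset 7 falls in char 3's range; it's byte 1 of E2 99 8D = 0xE2.

0xE2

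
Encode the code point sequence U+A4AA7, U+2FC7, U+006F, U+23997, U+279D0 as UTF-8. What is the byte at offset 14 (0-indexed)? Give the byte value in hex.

0xA7

U+A4AA7 → 4-byte form F2 A4 AA A7 at offsets 0–3.
U+2FC7 → 3-byte form E2 BF 87 at offsets 4–6.
U+006F → 1-byte form 6F at offsets 7–7.
U+23997 → 4-byte form F0 A3 A6 97 at offsets 8–11.
U+279D0 → 4-byte form F0 A7 A7 90 at offsets 12–15.
Offset 14 falls in char 5's range; it's byte 3 of F0 A7 A7 90 = 0xA7.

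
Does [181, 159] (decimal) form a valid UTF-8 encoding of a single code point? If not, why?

Byte 0xB5 = 10110101 has the form 10xxxxxx — a continuation byte — but there is no preceding leading byte.

invalid (continuation byte with no leading byte)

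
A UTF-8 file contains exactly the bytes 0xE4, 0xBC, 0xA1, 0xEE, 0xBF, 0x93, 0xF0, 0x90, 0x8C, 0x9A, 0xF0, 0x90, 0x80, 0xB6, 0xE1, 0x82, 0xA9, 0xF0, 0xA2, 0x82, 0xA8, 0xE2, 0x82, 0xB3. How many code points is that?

7

Byte at offset 0: 0xE4 = 11100100 → 3-byte char (#1). Advance 3.
Byte at offset 3: 0xEE = 11101110 → 3-byte char (#2). Advance 3.
Byte at offset 6: 0xF0 = 11110000 → 4-byte char (#3). Advance 4.
Byte at offset 10: 0xF0 = 11110000 → 4-byte char (#4). Advance 4.
Byte at offset 14: 0xE1 = 11100001 → 3-byte char (#5). Advance 3.
Byte at offset 17: 0xF0 = 11110000 → 4-byte char (#6). Advance 4.
Byte at offset 21: 0xE2 = 11100010 → 3-byte char (#7). Advance 3.
Reached end at offset 24 after 7 code points.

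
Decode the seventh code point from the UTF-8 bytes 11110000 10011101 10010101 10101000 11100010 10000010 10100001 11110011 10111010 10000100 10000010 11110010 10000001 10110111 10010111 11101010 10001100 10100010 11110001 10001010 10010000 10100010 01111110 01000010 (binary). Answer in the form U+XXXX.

U+007E

Offset 0: leading byte 0xF0 = 11110000 → 4-byte char #1 = F0 9D 95 A8.
Offset 4: leading byte 0xE2 = 11100010 → 3-byte char #2 = E2 82 A1.
Offset 7: leading byte 0xF3 = 11110011 → 4-byte char #3 = F3 BA 84 82.
Offset 11: leading byte 0xF2 = 11110010 → 4-byte char #4 = F2 81 B7 97.
Offset 15: leading byte 0xEA = 11101010 → 3-byte char #5 = EA 8C A2.
Offset 18: leading byte 0xF1 = 11110001 → 4-byte char #6 = F1 8A 90 A2.
Offset 22: leading byte 0x7E = 01111110 → 1-byte char #7 = 7E.
Leading byte 0x7E = 01111110 matches 0xxxxxxx → 1-byte sequence.
Byte 1: 0x7E = 01111110, payload 1111110 (7 bits).
Concatenate: 1111110 = 0x7E (7 bits → U+007E).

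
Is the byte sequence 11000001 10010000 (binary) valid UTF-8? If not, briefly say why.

invalid (overlong encoding)

Leading byte 0xC1 = 11000001 → 2-byte form.
Continuation bytes all match 10xxxxxx. Payload decodes to 0x50.
But 0x50 < 0x80, the minimum for a 2-byte sequence — this is an overlong encoding.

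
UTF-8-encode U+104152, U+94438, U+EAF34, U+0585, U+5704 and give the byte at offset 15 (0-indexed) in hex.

U+104152 → 4-byte form F4 84 85 92 at offsets 0–3.
U+94438 → 4-byte form F2 94 90 B8 at offsets 4–7.
U+EAF34 → 4-byte form F3 AA BC B4 at offsets 8–11.
U+0585 → 2-byte form D6 85 at offsets 12–13.
U+5704 → 3-byte form E5 9C 84 at offsets 14–16.
Offset 15 falls in char 5's range; it's byte 2 of E5 9C 84 = 0x9C.

0x9C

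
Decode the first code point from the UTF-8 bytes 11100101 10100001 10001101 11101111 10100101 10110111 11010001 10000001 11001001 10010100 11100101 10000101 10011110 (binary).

U+584D

Offset 0: leading byte 0xE5 = 11100101 → 3-byte char #1 = E5 A1 8D.
Leading byte 0xE5 = 11100101 matches 1110xxxx → 3-byte sequence.
Byte 1: 0xE5 = 11100101, payload 0101 (4 bits).
Byte 2: 0xA1 = 10100001 (10xxxxxx ✓), payload 100001.
Byte 3: 0x8D = 10001101 (10xxxxxx ✓), payload 001101.
Concatenate: 0101100001001101 = 0x584D (16 bits → U+584D).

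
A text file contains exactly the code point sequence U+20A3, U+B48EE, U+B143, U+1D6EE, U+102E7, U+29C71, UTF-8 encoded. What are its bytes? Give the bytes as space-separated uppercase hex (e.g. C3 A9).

U+20A3: 3-byte form → E2 82 A3.
U+B48EE: 4-byte form → F2 B4 A3 AE.
U+B143: 3-byte form → EB 85 83.
U+1D6EE: 4-byte form → F0 9D 9B AE.
U+102E7: 4-byte form → F0 90 8B A7.
U+29C71: 4-byte form → F0 A9 B1 B1.
Concatenated (22 bytes): E2 82 A3 F2 B4 A3 AE EB 85 83 F0 9D 9B AE F0 90 8B A7 F0 A9 B1 B1.

E2 82 A3 F2 B4 A3 AE EB 85 83 F0 9D 9B AE F0 90 8B A7 F0 A9 B1 B1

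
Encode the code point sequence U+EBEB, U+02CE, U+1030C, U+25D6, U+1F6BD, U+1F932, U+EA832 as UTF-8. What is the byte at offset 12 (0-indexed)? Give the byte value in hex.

U+EBEB → 3-byte form EE AF AB at offsets 0–2.
U+02CE → 2-byte form CB 8E at offsets 3–4.
U+1030C → 4-byte form F0 90 8C 8C at offsets 5–8.
U+25D6 → 3-byte form E2 97 96 at offsets 9–11.
U+1F6BD → 4-byte form F0 9F 9A BD at offsets 12–15.
Offset 12 falls in char 5's range; it's byte 1 of F0 9F 9A BD = 0xF0.

0xF0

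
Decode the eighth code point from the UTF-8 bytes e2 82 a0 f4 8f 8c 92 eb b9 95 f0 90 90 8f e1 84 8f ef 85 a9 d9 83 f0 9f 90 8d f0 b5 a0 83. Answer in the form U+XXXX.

U+1F40D

Offset 0: leading byte 0xE2 = 11100010 → 3-byte char #1 = E2 82 A0.
Offset 3: leading byte 0xF4 = 11110100 → 4-byte char #2 = F4 8F 8C 92.
Offset 7: leading byte 0xEB = 11101011 → 3-byte char #3 = EB B9 95.
Offset 10: leading byte 0xF0 = 11110000 → 4-byte char #4 = F0 90 90 8F.
Offset 14: leading byte 0xE1 = 11100001 → 3-byte char #5 = E1 84 8F.
Offset 17: leading byte 0xEF = 11101111 → 3-byte char #6 = EF 85 A9.
Offset 20: leading byte 0xD9 = 11011001 → 2-byte char #7 = D9 83.
Offset 22: leading byte 0xF0 = 11110000 → 4-byte char #8 = F0 9F 90 8D.
Leading byte 0xF0 = 11110000 matches 11110xxx → 4-byte sequence.
Byte 1: 0xF0 = 11110000, payload 000 (3 bits).
Byte 2: 0x9F = 10011111 (10xxxxxx ✓), payload 011111.
Byte 3: 0x90 = 10010000 (10xxxxxx ✓), payload 010000.
Byte 4: 0x8D = 10001101 (10xxxxxx ✓), payload 001101.
Concatenate: 000011111010000001101 = 0x1F40D (21 bits → U+1F40D).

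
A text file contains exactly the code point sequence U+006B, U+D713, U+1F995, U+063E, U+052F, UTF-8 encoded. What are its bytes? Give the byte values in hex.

U+006B: 1-byte form → 6B.
U+D713: 3-byte form → ED 9C 93.
U+1F995: 4-byte form → F0 9F A6 95.
U+063E: 2-byte form → D8 BE.
U+052F: 2-byte form → D4 AF.
Concatenated (12 bytes): 6B ED 9C 93 F0 9F A6 95 D8 BE D4 AF.

6B ED 9C 93 F0 9F A6 95 D8 BE D4 AF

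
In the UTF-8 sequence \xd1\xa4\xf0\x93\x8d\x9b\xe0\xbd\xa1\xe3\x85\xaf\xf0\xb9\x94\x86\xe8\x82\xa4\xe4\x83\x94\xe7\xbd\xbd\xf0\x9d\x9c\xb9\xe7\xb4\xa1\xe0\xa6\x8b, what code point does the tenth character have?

U+7D21

Offset 0: leading byte 0xD1 = 11010001 → 2-byte char #1 = D1 A4.
Offset 2: leading byte 0xF0 = 11110000 → 4-byte char #2 = F0 93 8D 9B.
Offset 6: leading byte 0xE0 = 11100000 → 3-byte char #3 = E0 BD A1.
Offset 9: leading byte 0xE3 = 11100011 → 3-byte char #4 = E3 85 AF.
Offset 12: leading byte 0xF0 = 11110000 → 4-byte char #5 = F0 B9 94 86.
Offset 16: leading byte 0xE8 = 11101000 → 3-byte char #6 = E8 82 A4.
Offset 19: leading byte 0xE4 = 11100100 → 3-byte char #7 = E4 83 94.
Offset 22: leading byte 0xE7 = 11100111 → 3-byte char #8 = E7 BD BD.
Offset 25: leading byte 0xF0 = 11110000 → 4-byte char #9 = F0 9D 9C B9.
Offset 29: leading byte 0xE7 = 11100111 → 3-byte char #10 = E7 B4 A1.
Leading byte 0xE7 = 11100111 matches 1110xxxx → 3-byte sequence.
Byte 1: 0xE7 = 11100111, payload 0111 (4 bits).
Byte 2: 0xB4 = 10110100 (10xxxxxx ✓), payload 110100.
Byte 3: 0xA1 = 10100001 (10xxxxxx ✓), payload 100001.
Concatenate: 0111110100100001 = 0x7D21 (16 bits → U+7D21).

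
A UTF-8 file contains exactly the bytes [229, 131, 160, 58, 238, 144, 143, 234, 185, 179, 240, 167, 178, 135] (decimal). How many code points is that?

5

Byte at offset 0: 0xE5 = 11100101 → 3-byte char (#1). Advance 3.
Byte at offset 3: 0x3A = 00111010 → 1-byte char (#2). Advance 1.
Byte at offset 4: 0xEE = 11101110 → 3-byte char (#3). Advance 3.
Byte at offset 7: 0xEA = 11101010 → 3-byte char (#4). Advance 3.
Byte at offset 10: 0xF0 = 11110000 → 4-byte char (#5). Advance 4.
Reached end at offset 14 after 5 code points.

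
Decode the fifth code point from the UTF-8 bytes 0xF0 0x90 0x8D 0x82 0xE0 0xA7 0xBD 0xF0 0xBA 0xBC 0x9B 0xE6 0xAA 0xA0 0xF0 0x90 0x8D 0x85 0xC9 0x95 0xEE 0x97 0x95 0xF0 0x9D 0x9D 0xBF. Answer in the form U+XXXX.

Offset 0: leading byte 0xF0 = 11110000 → 4-byte char #1 = F0 90 8D 82.
Offset 4: leading byte 0xE0 = 11100000 → 3-byte char #2 = E0 A7 BD.
Offset 7: leading byte 0xF0 = 11110000 → 4-byte char #3 = F0 BA BC 9B.
Offset 11: leading byte 0xE6 = 11100110 → 3-byte char #4 = E6 AA A0.
Offset 14: leading byte 0xF0 = 11110000 → 4-byte char #5 = F0 90 8D 85.
Leading byte 0xF0 = 11110000 matches 11110xxx → 4-byte sequence.
Byte 1: 0xF0 = 11110000, payload 000 (3 bits).
Byte 2: 0x90 = 10010000 (10xxxxxx ✓), payload 010000.
Byte 3: 0x8D = 10001101 (10xxxxxx ✓), payload 001101.
Byte 4: 0x85 = 10000101 (10xxxxxx ✓), payload 000101.
Concatenate: 000010000001101000101 = 0x10345 (21 bits → U+10345).

U+10345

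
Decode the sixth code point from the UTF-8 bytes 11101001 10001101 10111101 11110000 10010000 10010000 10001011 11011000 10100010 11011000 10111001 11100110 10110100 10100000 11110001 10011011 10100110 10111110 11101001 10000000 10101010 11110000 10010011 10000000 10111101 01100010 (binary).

Offset 0: leading byte 0xE9 = 11101001 → 3-byte char #1 = E9 8D BD.
Offset 3: leading byte 0xF0 = 11110000 → 4-byte char #2 = F0 90 90 8B.
Offset 7: leading byte 0xD8 = 11011000 → 2-byte char #3 = D8 A2.
Offset 9: leading byte 0xD8 = 11011000 → 2-byte char #4 = D8 B9.
Offset 11: leading byte 0xE6 = 11100110 → 3-byte char #5 = E6 B4 A0.
Offset 14: leading byte 0xF1 = 11110001 → 4-byte char #6 = F1 9B A6 BE.
Leading byte 0xF1 = 11110001 matches 11110xxx → 4-byte sequence.
Byte 1: 0xF1 = 11110001, payload 001 (3 bits).
Byte 2: 0x9B = 10011011 (10xxxxxx ✓), payload 011011.
Byte 3: 0xA6 = 10100110 (10xxxxxx ✓), payload 100110.
Byte 4: 0xBE = 10111110 (10xxxxxx ✓), payload 111110.
Concatenate: 001011011100110111110 = 0x5B9BE (21 bits → U+5B9BE).

U+5B9BE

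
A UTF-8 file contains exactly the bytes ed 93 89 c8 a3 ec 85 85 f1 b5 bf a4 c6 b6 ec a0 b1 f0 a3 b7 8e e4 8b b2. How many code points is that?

8

Byte at offset 0: 0xED = 11101101 → 3-byte char (#1). Advance 3.
Byte at offset 3: 0xC8 = 11001000 → 2-byte char (#2). Advance 2.
Byte at offset 5: 0xEC = 11101100 → 3-byte char (#3). Advance 3.
Byte at offset 8: 0xF1 = 11110001 → 4-byte char (#4). Advance 4.
Byte at offset 12: 0xC6 = 11000110 → 2-byte char (#5). Advance 2.
Byte at offset 14: 0xEC = 11101100 → 3-byte char (#6). Advance 3.
Byte at offset 17: 0xF0 = 11110000 → 4-byte char (#7). Advance 4.
Byte at offset 21: 0xE4 = 11100100 → 3-byte char (#8). Advance 3.
Reached end at offset 24 after 8 code points.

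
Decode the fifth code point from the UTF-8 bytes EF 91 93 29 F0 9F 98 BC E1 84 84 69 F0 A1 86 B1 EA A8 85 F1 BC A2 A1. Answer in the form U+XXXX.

Offset 0: leading byte 0xEF = 11101111 → 3-byte char #1 = EF 91 93.
Offset 3: leading byte 0x29 = 00101001 → 1-byte char #2 = 29.
Offset 4: leading byte 0xF0 = 11110000 → 4-byte char #3 = F0 9F 98 BC.
Offset 8: leading byte 0xE1 = 11100001 → 3-byte char #4 = E1 84 84.
Offset 11: leading byte 0x69 = 01101001 → 1-byte char #5 = 69.
Leading byte 0x69 = 01101001 matches 0xxxxxxx → 1-byte sequence.
Byte 1: 0x69 = 01101001, payload 1101001 (7 bits).
Concatenate: 1101001 = 0x69 (7 bits → U+0069).

U+0069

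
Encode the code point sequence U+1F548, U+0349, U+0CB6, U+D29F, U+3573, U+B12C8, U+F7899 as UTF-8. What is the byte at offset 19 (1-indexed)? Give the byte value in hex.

0x88

1-indexed offset 19 is 0-indexed offset 18.
U+1F548 → 4-byte form F0 9F 95 88 at offsets 0–3.
U+0349 → 2-byte form CD 89 at offsets 4–5.
U+0CB6 → 3-byte form E0 B2 B6 at offsets 6–8.
U+D29F → 3-byte form ED 8A 9F at offsets 9–11.
U+3573 → 3-byte form E3 95 B3 at offsets 12–14.
U+B12C8 → 4-byte form F2 B1 8B 88 at offsets 15–18.
Offset 18 falls in char 6's range; it's byte 4 of F2 B1 8B 88 = 0x88.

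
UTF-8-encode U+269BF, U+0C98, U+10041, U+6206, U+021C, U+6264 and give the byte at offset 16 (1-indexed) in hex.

0x9C

1-indexed offset 16 is 0-indexed offset 15.
U+269BF → 4-byte form F0 A6 A6 BF at offsets 0–3.
U+0C98 → 3-byte form E0 B2 98 at offsets 4–6.
U+10041 → 4-byte form F0 90 81 81 at offsets 7–10.
U+6206 → 3-byte form E6 88 86 at offsets 11–13.
U+021C → 2-byte form C8 9C at offsets 14–15.
Offset 15 falls in char 5's range; it's byte 2 of C8 9C = 0x9C.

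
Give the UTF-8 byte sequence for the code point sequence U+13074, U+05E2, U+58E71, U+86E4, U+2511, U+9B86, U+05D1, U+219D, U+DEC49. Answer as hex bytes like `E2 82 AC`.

U+13074: 4-byte form → F0 93 81 B4.
U+05E2: 2-byte form → D7 A2.
U+58E71: 4-byte form → F1 98 B9 B1.
U+86E4: 3-byte form → E8 9B A4.
U+2511: 3-byte form → E2 94 91.
U+9B86: 3-byte form → E9 AE 86.
U+05D1: 2-byte form → D7 91.
U+219D: 3-byte form → E2 86 9D.
U+DEC49: 4-byte form → F3 9E B1 89.
Concatenated (28 bytes): F0 93 81 B4 D7 A2 F1 98 B9 B1 E8 9B A4 E2 94 91 E9 AE 86 D7 91 E2 86 9D F3 9E B1 89.

F0 93 81 B4 D7 A2 F1 98 B9 B1 E8 9B A4 E2 94 91 E9 AE 86 D7 91 E2 86 9D F3 9E B1 89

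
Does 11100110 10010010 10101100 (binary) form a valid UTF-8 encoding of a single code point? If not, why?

valid

Leading byte 0xE6 = 11100110 → 3-byte form.
Continuation bytes 0x92=10010010, 0xAC=10101100 all match 10xxxxxx.
Decoded value 0x64AC is ≥ 0x800 (shortest form) and not a surrogate.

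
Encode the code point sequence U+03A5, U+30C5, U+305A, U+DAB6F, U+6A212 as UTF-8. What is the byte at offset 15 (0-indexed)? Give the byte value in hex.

0x92

U+03A5 → 2-byte form CE A5 at offsets 0–1.
U+30C5 → 3-byte form E3 83 85 at offsets 2–4.
U+305A → 3-byte form E3 81 9A at offsets 5–7.
U+DAB6F → 4-byte form F3 9A AD AF at offsets 8–11.
U+6A212 → 4-byte form F1 AA 88 92 at offsets 12–15.
Offset 15 falls in char 5's range; it's byte 4 of F1 AA 88 92 = 0x92.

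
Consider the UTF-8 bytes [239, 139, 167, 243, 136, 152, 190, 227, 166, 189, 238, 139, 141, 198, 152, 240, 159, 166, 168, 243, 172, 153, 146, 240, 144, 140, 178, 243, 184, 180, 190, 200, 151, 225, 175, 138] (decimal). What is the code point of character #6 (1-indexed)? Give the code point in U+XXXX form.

Offset 0: leading byte 0xEF = 11101111 → 3-byte char #1 = EF 8B A7.
Offset 3: leading byte 0xF3 = 11110011 → 4-byte char #2 = F3 88 98 BE.
Offset 7: leading byte 0xE3 = 11100011 → 3-byte char #3 = E3 A6 BD.
Offset 10: leading byte 0xEE = 11101110 → 3-byte char #4 = EE 8B 8D.
Offset 13: leading byte 0xC6 = 11000110 → 2-byte char #5 = C6 98.
Offset 15: leading byte 0xF0 = 11110000 → 4-byte char #6 = F0 9F A6 A8.
Leading byte 0xF0 = 11110000 matches 11110xxx → 4-byte sequence.
Byte 1: 0xF0 = 11110000, payload 000 (3 bits).
Byte 2: 0x9F = 10011111 (10xxxxxx ✓), payload 011111.
Byte 3: 0xA6 = 10100110 (10xxxxxx ✓), payload 100110.
Byte 4: 0xA8 = 10101000 (10xxxxxx ✓), payload 101000.
Concatenate: 000011111100110101000 = 0x1F9A8 (21 bits → U+1F9A8).

U+1F9A8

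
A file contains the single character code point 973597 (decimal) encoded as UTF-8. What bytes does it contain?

U+EDB1D = 0xEDB1D = 973597 decimal. In range U+10000–U+10FFFF → 4-byte form: 11110xxx 10xxxxxx 10xxxxxx 10xxxxxx.
Binary (21 bits): 011101101101100011101.
Split 3+6+6+6: 011 | 101101 | 101100 | 011101.
Byte 1: 11110011 = 0xF3.
Byte 2: 10101101 = 0xAD.
Byte 3: 10101100 = 0xAC.
Byte 4: 10011101 = 0x9D.

F3 AD AC 9D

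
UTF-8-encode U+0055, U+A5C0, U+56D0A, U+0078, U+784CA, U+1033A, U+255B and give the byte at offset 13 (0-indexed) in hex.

0xF0

U+0055 → 1-byte form 55 at offsets 0–0.
U+A5C0 → 3-byte form EA 97 80 at offsets 1–3.
U+56D0A → 4-byte form F1 96 B4 8A at offsets 4–7.
U+0078 → 1-byte form 78 at offsets 8–8.
U+784CA → 4-byte form F1 B8 93 8A at offsets 9–12.
U+1033A → 4-byte form F0 90 8C BA at offsets 13–16.
Offset 13 falls in char 6's range; it's byte 1 of F0 90 8C BA = 0xF0.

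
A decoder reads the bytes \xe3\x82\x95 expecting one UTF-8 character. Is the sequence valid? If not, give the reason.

valid

Leading byte 0xE3 = 11100011 → 3-byte form.
Continuation bytes 0x82=10000010, 0x95=10010101 all match 10xxxxxx.
Decoded value 0x3095 is ≥ 0x800 (shortest form) and not a surrogate.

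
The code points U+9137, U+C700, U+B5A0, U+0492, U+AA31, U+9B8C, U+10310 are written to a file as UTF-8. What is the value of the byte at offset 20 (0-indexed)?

0x90

U+9137 → 3-byte form E9 84 B7 at offsets 0–2.
U+C700 → 3-byte form EC 9C 80 at offsets 3–5.
U+B5A0 → 3-byte form EB 96 A0 at offsets 6–8.
U+0492 → 2-byte form D2 92 at offsets 9–10.
U+AA31 → 3-byte form EA A8 B1 at offsets 11–13.
U+9B8C → 3-byte form E9 AE 8C at offsets 14–16.
U+10310 → 4-byte form F0 90 8C 90 at offsets 17–20.
Offset 20 falls in char 7's range; it's byte 4 of F0 90 8C 90 = 0x90.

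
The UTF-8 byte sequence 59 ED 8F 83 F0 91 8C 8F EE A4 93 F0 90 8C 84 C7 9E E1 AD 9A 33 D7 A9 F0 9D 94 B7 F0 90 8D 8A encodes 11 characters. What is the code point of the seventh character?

Offset 0: leading byte 0x59 = 01011001 → 1-byte char #1 = 59.
Offset 1: leading byte 0xED = 11101101 → 3-byte char #2 = ED 8F 83.
Offset 4: leading byte 0xF0 = 11110000 → 4-byte char #3 = F0 91 8C 8F.
Offset 8: leading byte 0xEE = 11101110 → 3-byte char #4 = EE A4 93.
Offset 11: leading byte 0xF0 = 11110000 → 4-byte char #5 = F0 90 8C 84.
Offset 15: leading byte 0xC7 = 11000111 → 2-byte char #6 = C7 9E.
Offset 17: leading byte 0xE1 = 11100001 → 3-byte char #7 = E1 AD 9A.
Leading byte 0xE1 = 11100001 matches 1110xxxx → 3-byte sequence.
Byte 1: 0xE1 = 11100001, payload 0001 (4 bits).
Byte 2: 0xAD = 10101101 (10xxxxxx ✓), payload 101101.
Byte 3: 0x9A = 10011010 (10xxxxxx ✓), payload 011010.
Concatenate: 0001101101011010 = 0x1B5A (16 bits → U+1B5A).

U+1B5A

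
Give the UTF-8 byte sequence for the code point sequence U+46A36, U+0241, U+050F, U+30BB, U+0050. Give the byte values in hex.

U+46A36: 4-byte form → F1 86 A8 B6.
U+0241: 2-byte form → C9 81.
U+050F: 2-byte form → D4 8F.
U+30BB: 3-byte form → E3 82 BB.
U+0050: 1-byte form → 50.
Concatenated (12 bytes): F1 86 A8 B6 C9 81 D4 8F E3 82 BB 50.

F1 86 A8 B6 C9 81 D4 8F E3 82 BB 50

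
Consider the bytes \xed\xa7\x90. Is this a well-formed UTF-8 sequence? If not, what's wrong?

Structurally a 3-byte sequence; payload = 0xD9D0.
But 0xD9D0 is in U+D800–U+DFFF, the surrogate range. Surrogates are not Unicode scalar values and are forbidden in UTF-8.

invalid (encodes a surrogate (U+D800–U+DFFF))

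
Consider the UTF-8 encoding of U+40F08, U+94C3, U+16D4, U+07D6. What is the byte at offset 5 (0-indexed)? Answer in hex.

0x93

U+40F08 → 4-byte form F1 80 BC 88 at offsets 0–3.
U+94C3 → 3-byte form E9 93 83 at offsets 4–6.
Offset 5 falls in char 2's range; it's byte 2 of E9 93 83 = 0x93.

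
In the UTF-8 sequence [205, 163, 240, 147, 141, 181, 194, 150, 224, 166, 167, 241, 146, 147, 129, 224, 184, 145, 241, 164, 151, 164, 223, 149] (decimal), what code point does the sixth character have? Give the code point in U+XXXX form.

Offset 0: leading byte 0xCD = 11001101 → 2-byte char #1 = CD A3.
Offset 2: leading byte 0xF0 = 11110000 → 4-byte char #2 = F0 93 8D B5.
Offset 6: leading byte 0xC2 = 11000010 → 2-byte char #3 = C2 96.
Offset 8: leading byte 0xE0 = 11100000 → 3-byte char #4 = E0 A6 A7.
Offset 11: leading byte 0xF1 = 11110001 → 4-byte char #5 = F1 92 93 81.
Offset 15: leading byte 0xE0 = 11100000 → 3-byte char #6 = E0 B8 91.
Leading byte 0xE0 = 11100000 matches 1110xxxx → 3-byte sequence.
Byte 1: 0xE0 = 11100000, payload 0000 (4 bits).
Byte 2: 0xB8 = 10111000 (10xxxxxx ✓), payload 111000.
Byte 3: 0x91 = 10010001 (10xxxxxx ✓), payload 010001.
Concatenate: 0000111000010001 = 0xE11 (16 bits → U+0E11).

U+0E11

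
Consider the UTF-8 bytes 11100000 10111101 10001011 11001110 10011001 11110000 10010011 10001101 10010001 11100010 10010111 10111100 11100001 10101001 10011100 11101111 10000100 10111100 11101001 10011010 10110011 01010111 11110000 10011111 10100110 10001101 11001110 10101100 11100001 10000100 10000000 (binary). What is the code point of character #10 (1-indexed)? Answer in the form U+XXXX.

U+03AC

Offset 0: leading byte 0xE0 = 11100000 → 3-byte char #1 = E0 BD 8B.
Offset 3: leading byte 0xCE = 11001110 → 2-byte char #2 = CE 99.
Offset 5: leading byte 0xF0 = 11110000 → 4-byte char #3 = F0 93 8D 91.
Offset 9: leading byte 0xE2 = 11100010 → 3-byte char #4 = E2 97 BC.
Offset 12: leading byte 0xE1 = 11100001 → 3-byte char #5 = E1 A9 9C.
Offset 15: leading byte 0xEF = 11101111 → 3-byte char #6 = EF 84 BC.
Offset 18: leading byte 0xE9 = 11101001 → 3-byte char #7 = E9 9A B3.
Offset 21: leading byte 0x57 = 01010111 → 1-byte char #8 = 57.
Offset 22: leading byte 0xF0 = 11110000 → 4-byte char #9 = F0 9F A6 8D.
Offset 26: leading byte 0xCE = 11001110 → 2-byte char #10 = CE AC.
Leading byte 0xCE = 11001110 matches 110xxxxx → 2-byte sequence.
Byte 1: 0xCE = 11001110, payload 01110 (5 bits).
Byte 2: 0xAC = 10101100 (10xxxxxx ✓), payload 101100.
Concatenate: 01110101100 = 0x3AC (11 bits → U+03AC).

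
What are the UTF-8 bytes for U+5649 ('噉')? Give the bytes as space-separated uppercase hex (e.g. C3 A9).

E5 99 89

U+5649 = 0x5649 = 22089 decimal. In range U+0800–U+FFFF → 3-byte form: 1110xxxx 10xxxxxx 10xxxxxx.
Binary (16 bits): 0101011001001001.
Split 4+6+6: 0101 | 011001 | 001001.
Byte 1: 11100101 = 0xE5.
Byte 2: 10011001 = 0x99.
Byte 3: 10001001 = 0x89.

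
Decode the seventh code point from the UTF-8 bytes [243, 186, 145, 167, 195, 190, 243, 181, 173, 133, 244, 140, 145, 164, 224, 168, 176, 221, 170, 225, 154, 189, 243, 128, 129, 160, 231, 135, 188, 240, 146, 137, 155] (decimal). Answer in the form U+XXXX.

Offset 0: leading byte 0xF3 = 11110011 → 4-byte char #1 = F3 BA 91 A7.
Offset 4: leading byte 0xC3 = 11000011 → 2-byte char #2 = C3 BE.
Offset 6: leading byte 0xF3 = 11110011 → 4-byte char #3 = F3 B5 AD 85.
Offset 10: leading byte 0xF4 = 11110100 → 4-byte char #4 = F4 8C 91 A4.
Offset 14: leading byte 0xE0 = 11100000 → 3-byte char #5 = E0 A8 B0.
Offset 17: leading byte 0xDD = 11011101 → 2-byte char #6 = DD AA.
Offset 19: leading byte 0xE1 = 11100001 → 3-byte char #7 = E1 9A BD.
Leading byte 0xE1 = 11100001 matches 1110xxxx → 3-byte sequence.
Byte 1: 0xE1 = 11100001, payload 0001 (4 bits).
Byte 2: 0x9A = 10011010 (10xxxxxx ✓), payload 011010.
Byte 3: 0xBD = 10111101 (10xxxxxx ✓), payload 111101.
Concatenate: 0001011010111101 = 0x16BD (16 bits → U+16BD).

U+16BD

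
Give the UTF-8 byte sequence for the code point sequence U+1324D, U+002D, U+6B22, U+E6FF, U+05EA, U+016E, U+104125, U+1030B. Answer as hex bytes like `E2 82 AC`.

F0 93 89 8D 2D E6 AC A2 EE 9B BF D7 AA C5 AE F4 84 84 A5 F0 90 8C 8B

U+1324D: 4-byte form → F0 93 89 8D.
U+002D: 1-byte form → 2D.
U+6B22: 3-byte form → E6 AC A2.
U+E6FF: 3-byte form → EE 9B BF.
U+05EA: 2-byte form → D7 AA.
U+016E: 2-byte form → C5 AE.
U+104125: 4-byte form → F4 84 84 A5.
U+1030B: 4-byte form → F0 90 8C 8B.
Concatenated (23 bytes): F0 93 89 8D 2D E6 AC A2 EE 9B BF D7 AA C5 AE F4 84 84 A5 F0 90 8C 8B.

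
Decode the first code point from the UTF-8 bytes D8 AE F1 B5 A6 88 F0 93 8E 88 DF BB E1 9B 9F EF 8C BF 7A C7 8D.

Offset 0: leading byte 0xD8 = 11011000 → 2-byte char #1 = D8 AE.
Leading byte 0xD8 = 11011000 matches 110xxxxx → 2-byte sequence.
Byte 1: 0xD8 = 11011000, payload 11000 (5 bits).
Byte 2: 0xAE = 10101110 (10xxxxxx ✓), payload 101110.
Concatenate: 11000101110 = 0x62E (11 bits → U+062E).

U+062E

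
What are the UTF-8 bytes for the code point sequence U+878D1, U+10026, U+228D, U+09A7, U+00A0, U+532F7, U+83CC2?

F2 87 A3 91 F0 90 80 A6 E2 8A 8D E0 A6 A7 C2 A0 F1 93 8B B7 F2 83 B3 82

U+878D1: 4-byte form → F2 87 A3 91.
U+10026: 4-byte form → F0 90 80 A6.
U+228D: 3-byte form → E2 8A 8D.
U+09A7: 3-byte form → E0 A6 A7.
U+00A0: 2-byte form → C2 A0.
U+532F7: 4-byte form → F1 93 8B B7.
U+83CC2: 4-byte form → F2 83 B3 82.
Concatenated (24 bytes): F2 87 A3 91 F0 90 80 A6 E2 8A 8D E0 A6 A7 C2 A0 F1 93 8B B7 F2 83 B3 82.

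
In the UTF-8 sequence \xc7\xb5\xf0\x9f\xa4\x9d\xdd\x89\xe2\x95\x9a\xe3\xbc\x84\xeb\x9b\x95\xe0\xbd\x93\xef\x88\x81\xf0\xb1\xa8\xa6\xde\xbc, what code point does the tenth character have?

Offset 0: leading byte 0xC7 = 11000111 → 2-byte char #1 = C7 B5.
Offset 2: leading byte 0xF0 = 11110000 → 4-byte char #2 = F0 9F A4 9D.
Offset 6: leading byte 0xDD = 11011101 → 2-byte char #3 = DD 89.
Offset 8: leading byte 0xE2 = 11100010 → 3-byte char #4 = E2 95 9A.
Offset 11: leading byte 0xE3 = 11100011 → 3-byte char #5 = E3 BC 84.
Offset 14: leading byte 0xEB = 11101011 → 3-byte char #6 = EB 9B 95.
Offset 17: leading byte 0xE0 = 11100000 → 3-byte char #7 = E0 BD 93.
Offset 20: leading byte 0xEF = 11101111 → 3-byte char #8 = EF 88 81.
Offset 23: leading byte 0xF0 = 11110000 → 4-byte char #9 = F0 B1 A8 A6.
Offset 27: leading byte 0xDE = 11011110 → 2-byte char #10 = DE BC.
Leading byte 0xDE = 11011110 matches 110xxxxx → 2-byte sequence.
Byte 1: 0xDE = 11011110, payload 11110 (5 bits).
Byte 2: 0xBC = 10111100 (10xxxxxx ✓), payload 111100.
Concatenate: 11110111100 = 0x7BC (11 bits → U+07BC).

U+07BC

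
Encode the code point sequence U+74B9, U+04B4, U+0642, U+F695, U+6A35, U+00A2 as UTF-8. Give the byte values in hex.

E7 92 B9 D2 B4 D9 82 EF 9A 95 E6 A8 B5 C2 A2

U+74B9: 3-byte form → E7 92 B9.
U+04B4: 2-byte form → D2 B4.
U+0642: 2-byte form → D9 82.
U+F695: 3-byte form → EF 9A 95.
U+6A35: 3-byte form → E6 A8 B5.
U+00A2: 2-byte form → C2 A2.
Concatenated (15 bytes): E7 92 B9 D2 B4 D9 82 EF 9A 95 E6 A8 B5 C2 A2.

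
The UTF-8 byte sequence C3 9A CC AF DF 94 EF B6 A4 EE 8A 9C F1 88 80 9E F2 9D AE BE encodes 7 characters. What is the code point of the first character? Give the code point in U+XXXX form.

Offset 0: leading byte 0xC3 = 11000011 → 2-byte char #1 = C3 9A.
Leading byte 0xC3 = 11000011 matches 110xxxxx → 2-byte sequence.
Byte 1: 0xC3 = 11000011, payload 00011 (5 bits).
Byte 2: 0x9A = 10011010 (10xxxxxx ✓), payload 011010.
Concatenate: 00011011010 = 0xDA (11 bits → U+00DA).

U+00DA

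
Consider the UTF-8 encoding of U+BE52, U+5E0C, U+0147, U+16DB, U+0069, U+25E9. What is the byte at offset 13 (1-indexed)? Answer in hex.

0xE2

1-indexed offset 13 is 0-indexed offset 12.
U+BE52 → 3-byte form EB B9 92 at offsets 0–2.
U+5E0C → 3-byte form E5 B8 8C at offsets 3–5.
U+0147 → 2-byte form C5 87 at offsets 6–7.
U+16DB → 3-byte form E1 9B 9B at offsets 8–10.
U+0069 → 1-byte form 69 at offsets 11–11.
U+25E9 → 3-byte form E2 97 A9 at offsets 12–14.
Offset 12 falls in char 6's range; it's byte 1 of E2 97 A9 = 0xE2.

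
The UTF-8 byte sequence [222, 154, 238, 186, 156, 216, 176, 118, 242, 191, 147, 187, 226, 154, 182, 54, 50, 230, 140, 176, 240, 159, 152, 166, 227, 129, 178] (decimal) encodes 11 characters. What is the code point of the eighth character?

Offset 0: leading byte 0xDE = 11011110 → 2-byte char #1 = DE 9A.
Offset 2: leading byte 0xEE = 11101110 → 3-byte char #2 = EE BA 9C.
Offset 5: leading byte 0xD8 = 11011000 → 2-byte char #3 = D8 B0.
Offset 7: leading byte 0x76 = 01110110 → 1-byte char #4 = 76.
Offset 8: leading byte 0xF2 = 11110010 → 4-byte char #5 = F2 BF 93 BB.
Offset 12: leading byte 0xE2 = 11100010 → 3-byte char #6 = E2 9A B6.
Offset 15: leading byte 0x36 = 00110110 → 1-byte char #7 = 36.
Offset 16: leading byte 0x32 = 00110010 → 1-byte char #8 = 32.
Leading byte 0x32 = 00110010 matches 0xxxxxxx → 1-byte sequence.
Byte 1: 0x32 = 00110010, payload 0110010 (7 bits).
Concatenate: 0110010 = 0x32 (7 bits → U+0032).

U+0032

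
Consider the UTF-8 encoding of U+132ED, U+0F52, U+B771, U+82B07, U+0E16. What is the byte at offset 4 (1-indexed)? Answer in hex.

0xAD

1-indexed offset 4 is 0-indexed offset 3.
U+132ED → 4-byte form F0 93 8B AD at offsets 0–3.
Offset 3 falls in char 1's range; it's byte 4 of F0 93 8B AD = 0xAD.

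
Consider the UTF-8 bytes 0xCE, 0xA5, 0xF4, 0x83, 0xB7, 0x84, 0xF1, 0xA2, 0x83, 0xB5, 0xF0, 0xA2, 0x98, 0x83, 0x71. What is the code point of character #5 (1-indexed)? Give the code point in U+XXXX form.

Offset 0: leading byte 0xCE = 11001110 → 2-byte char #1 = CE A5.
Offset 2: leading byte 0xF4 = 11110100 → 4-byte char #2 = F4 83 B7 84.
Offset 6: leading byte 0xF1 = 11110001 → 4-byte char #3 = F1 A2 83 B5.
Offset 10: leading byte 0xF0 = 11110000 → 4-byte char #4 = F0 A2 98 83.
Offset 14: leading byte 0x71 = 01110001 → 1-byte char #5 = 71.
Leading byte 0x71 = 01110001 matches 0xxxxxxx → 1-byte sequence.
Byte 1: 0x71 = 01110001, payload 1110001 (7 bits).
Concatenate: 1110001 = 0x71 (7 bits → U+0071).

U+0071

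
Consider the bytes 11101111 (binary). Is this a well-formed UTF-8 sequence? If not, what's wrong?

Leading byte 0xEF = 11101111 → 3-byte form, but only 1 byte is present.

invalid (sequence truncated)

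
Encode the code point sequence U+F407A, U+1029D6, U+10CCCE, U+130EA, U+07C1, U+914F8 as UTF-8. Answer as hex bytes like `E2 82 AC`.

F3 B4 81 BA F4 82 A7 96 F4 8C B3 8E F0 93 83 AA DF 81 F2 91 93 B8

U+F407A: 4-byte form → F3 B4 81 BA.
U+1029D6: 4-byte form → F4 82 A7 96.
U+10CCCE: 4-byte form → F4 8C B3 8E.
U+130EA: 4-byte form → F0 93 83 AA.
U+07C1: 2-byte form → DF 81.
U+914F8: 4-byte form → F2 91 93 B8.
Concatenated (22 bytes): F3 B4 81 BA F4 82 A7 96 F4 8C B3 8E F0 93 83 AA DF 81 F2 91 93 B8.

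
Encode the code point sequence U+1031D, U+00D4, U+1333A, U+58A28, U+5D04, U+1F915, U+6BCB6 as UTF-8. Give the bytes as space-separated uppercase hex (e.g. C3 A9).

U+1031D: 4-byte form → F0 90 8C 9D.
U+00D4: 2-byte form → C3 94.
U+1333A: 4-byte form → F0 93 8C BA.
U+58A28: 4-byte form → F1 98 A8 A8.
U+5D04: 3-byte form → E5 B4 84.
U+1F915: 4-byte form → F0 9F A4 95.
U+6BCB6: 4-byte form → F1 AB B2 B6.
Concatenated (25 bytes): F0 90 8C 9D C3 94 F0 93 8C BA F1 98 A8 A8 E5 B4 84 F0 9F A4 95 F1 AB B2 B6.

F0 90 8C 9D C3 94 F0 93 8C BA F1 98 A8 A8 E5 B4 84 F0 9F A4 95 F1 AB B2 B6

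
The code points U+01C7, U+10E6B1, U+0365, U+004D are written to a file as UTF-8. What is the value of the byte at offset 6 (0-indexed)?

U+01C7 → 2-byte form C7 87 at offsets 0–1.
U+10E6B1 → 4-byte form F4 8E 9A B1 at offsets 2–5.
U+0365 → 2-byte form CD A5 at offsets 6–7.
Offset 6 falls in char 3's range; it's byte 1 of CD A5 = 0xCD.

0xCD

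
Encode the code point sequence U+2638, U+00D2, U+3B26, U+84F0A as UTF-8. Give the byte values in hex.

E2 98 B8 C3 92 E3 AC A6 F2 84 BC 8A

U+2638: 3-byte form → E2 98 B8.
U+00D2: 2-byte form → C3 92.
U+3B26: 3-byte form → E3 AC A6.
U+84F0A: 4-byte form → F2 84 BC 8A.
Concatenated (12 bytes): E2 98 B8 C3 92 E3 AC A6 F2 84 BC 8A.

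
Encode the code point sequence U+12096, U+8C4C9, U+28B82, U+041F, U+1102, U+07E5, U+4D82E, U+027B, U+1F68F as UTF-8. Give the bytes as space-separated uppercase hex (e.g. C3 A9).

F0 92 82 96 F2 8C 93 89 F0 A8 AE 82 D0 9F E1 84 82 DF A5 F1 8D A0 AE C9 BB F0 9F 9A 8F

U+12096: 4-byte form → F0 92 82 96.
U+8C4C9: 4-byte form → F2 8C 93 89.
U+28B82: 4-byte form → F0 A8 AE 82.
U+041F: 2-byte form → D0 9F.
U+1102: 3-byte form → E1 84 82.
U+07E5: 2-byte form → DF A5.
U+4D82E: 4-byte form → F1 8D A0 AE.
U+027B: 2-byte form → C9 BB.
U+1F68F: 4-byte form → F0 9F 9A 8F.
Concatenated (29 bytes): F0 92 82 96 F2 8C 93 89 F0 A8 AE 82 D0 9F E1 84 82 DF A5 F1 8D A0 AE C9 BB F0 9F 9A 8F.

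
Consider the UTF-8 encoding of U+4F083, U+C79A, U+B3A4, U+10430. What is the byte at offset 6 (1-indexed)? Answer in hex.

1-indexed offset 6 is 0-indexed offset 5.
U+4F083 → 4-byte form F1 8F 82 83 at offsets 0–3.
U+C79A → 3-byte form EC 9E 9A at offsets 4–6.
Offset 5 falls in char 2's range; it's byte 2 of EC 9E 9A = 0x9E.

0x9E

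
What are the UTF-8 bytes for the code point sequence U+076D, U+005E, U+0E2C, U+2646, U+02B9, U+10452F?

DD AD 5E E0 B8 AC E2 99 86 CA B9 F4 84 94 AF

U+076D: 2-byte form → DD AD.
U+005E: 1-byte form → 5E.
U+0E2C: 3-byte form → E0 B8 AC.
U+2646: 3-byte form → E2 99 86.
U+02B9: 2-byte form → CA B9.
U+10452F: 4-byte form → F4 84 94 AF.
Concatenated (15 bytes): DD AD 5E E0 B8 AC E2 99 86 CA B9 F4 84 94 AF.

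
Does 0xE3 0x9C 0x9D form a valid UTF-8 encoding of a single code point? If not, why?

valid

Leading byte 0xE3 = 11100011 → 3-byte form.
Continuation bytes 0x9C=10011100, 0x9D=10011101 all match 10xxxxxx.
Decoded value 0x371D is ≥ 0x800 (shortest form) and not a surrogate.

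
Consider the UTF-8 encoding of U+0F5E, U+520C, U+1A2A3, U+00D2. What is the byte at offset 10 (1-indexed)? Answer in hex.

1-indexed offset 10 is 0-indexed offset 9.
U+0F5E → 3-byte form E0 BD 9E at offsets 0–2.
U+520C → 3-byte form E5 88 8C at offsets 3–5.
U+1A2A3 → 4-byte form F0 9A 8A A3 at offsets 6–9.
Offset 9 falls in char 3's range; it's byte 4 of F0 9A 8A A3 = 0xA3.

0xA3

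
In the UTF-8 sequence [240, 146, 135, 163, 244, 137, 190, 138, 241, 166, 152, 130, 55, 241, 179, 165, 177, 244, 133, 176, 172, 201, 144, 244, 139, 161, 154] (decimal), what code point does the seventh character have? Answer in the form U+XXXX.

Offset 0: leading byte 0xF0 = 11110000 → 4-byte char #1 = F0 92 87 A3.
Offset 4: leading byte 0xF4 = 11110100 → 4-byte char #2 = F4 89 BE 8A.
Offset 8: leading byte 0xF1 = 11110001 → 4-byte char #3 = F1 A6 98 82.
Offset 12: leading byte 0x37 = 00110111 → 1-byte char #4 = 37.
Offset 13: leading byte 0xF1 = 11110001 → 4-byte char #5 = F1 B3 A5 B1.
Offset 17: leading byte 0xF4 = 11110100 → 4-byte char #6 = F4 85 B0 AC.
Offset 21: leading byte 0xC9 = 11001001 → 2-byte char #7 = C9 90.
Leading byte 0xC9 = 11001001 matches 110xxxxx → 2-byte sequence.
Byte 1: 0xC9 = 11001001, payload 01001 (5 bits).
Byte 2: 0x90 = 10010000 (10xxxxxx ✓), payload 010000.
Concatenate: 01001010000 = 0x250 (11 bits → U+0250).

U+0250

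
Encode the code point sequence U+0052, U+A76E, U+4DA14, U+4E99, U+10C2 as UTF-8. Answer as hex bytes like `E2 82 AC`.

U+0052: 1-byte form → 52.
U+A76E: 3-byte form → EA 9D AE.
U+4DA14: 4-byte form → F1 8D A8 94.
U+4E99: 3-byte form → E4 BA 99.
U+10C2: 3-byte form → E1 83 82.
Concatenated (14 bytes): 52 EA 9D AE F1 8D A8 94 E4 BA 99 E1 83 82.

52 EA 9D AE F1 8D A8 94 E4 BA 99 E1 83 82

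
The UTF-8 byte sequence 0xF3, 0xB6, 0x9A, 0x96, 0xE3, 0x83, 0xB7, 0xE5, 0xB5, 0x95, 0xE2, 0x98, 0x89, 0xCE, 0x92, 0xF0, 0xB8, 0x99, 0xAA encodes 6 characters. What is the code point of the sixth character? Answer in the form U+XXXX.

U+3866A

Offset 0: leading byte 0xF3 = 11110011 → 4-byte char #1 = F3 B6 9A 96.
Offset 4: leading byte 0xE3 = 11100011 → 3-byte char #2 = E3 83 B7.
Offset 7: leading byte 0xE5 = 11100101 → 3-byte char #3 = E5 B5 95.
Offset 10: leading byte 0xE2 = 11100010 → 3-byte char #4 = E2 98 89.
Offset 13: leading byte 0xCE = 11001110 → 2-byte char #5 = CE 92.
Offset 15: leading byte 0xF0 = 11110000 → 4-byte char #6 = F0 B8 99 AA.
Leading byte 0xF0 = 11110000 matches 11110xxx → 4-byte sequence.
Byte 1: 0xF0 = 11110000, payload 000 (3 bits).
Byte 2: 0xB8 = 10111000 (10xxxxxx ✓), payload 111000.
Byte 3: 0x99 = 10011001 (10xxxxxx ✓), payload 011001.
Byte 4: 0xAA = 10101010 (10xxxxxx ✓), payload 101010.
Concatenate: 000111000011001101010 = 0x3866A (21 bits → U+3866A).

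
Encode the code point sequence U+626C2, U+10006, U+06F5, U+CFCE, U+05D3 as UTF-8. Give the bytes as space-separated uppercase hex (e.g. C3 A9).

F1 A2 9B 82 F0 90 80 86 DB B5 EC BF 8E D7 93

U+626C2: 4-byte form → F1 A2 9B 82.
U+10006: 4-byte form → F0 90 80 86.
U+06F5: 2-byte form → DB B5.
U+CFCE: 3-byte form → EC BF 8E.
U+05D3: 2-byte form → D7 93.
Concatenated (15 bytes): F1 A2 9B 82 F0 90 80 86 DB B5 EC BF 8E D7 93.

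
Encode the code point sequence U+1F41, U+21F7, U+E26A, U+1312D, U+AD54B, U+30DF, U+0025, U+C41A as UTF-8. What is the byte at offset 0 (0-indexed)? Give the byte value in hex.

U+1F41 → 3-byte form E1 BD 81 at offsets 0–2.
Offset 0 falls in char 1's range; it's byte 1 of E1 BD 81 = 0xE1.

0xE1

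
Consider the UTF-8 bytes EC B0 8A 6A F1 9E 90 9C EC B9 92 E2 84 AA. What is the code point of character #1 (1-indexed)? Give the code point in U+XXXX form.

Offset 0: leading byte 0xEC = 11101100 → 3-byte char #1 = EC B0 8A.
Leading byte 0xEC = 11101100 matches 1110xxxx → 3-byte sequence.
Byte 1: 0xEC = 11101100, payload 1100 (4 bits).
Byte 2: 0xB0 = 10110000 (10xxxxxx ✓), payload 110000.
Byte 3: 0x8A = 10001010 (10xxxxxx ✓), payload 001010.
Concatenate: 1100110000001010 = 0xCC0A (16 bits → U+CC0A).

U+CC0A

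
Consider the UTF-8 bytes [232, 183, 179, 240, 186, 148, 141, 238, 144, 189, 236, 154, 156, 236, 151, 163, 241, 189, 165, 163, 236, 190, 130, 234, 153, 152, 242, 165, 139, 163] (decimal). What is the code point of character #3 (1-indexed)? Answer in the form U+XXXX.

Offset 0: leading byte 0xE8 = 11101000 → 3-byte char #1 = E8 B7 B3.
Offset 3: leading byte 0xF0 = 11110000 → 4-byte char #2 = F0 BA 94 8D.
Offset 7: leading byte 0xEE = 11101110 → 3-byte char #3 = EE 90 BD.
Leading byte 0xEE = 11101110 matches 1110xxxx → 3-byte sequence.
Byte 1: 0xEE = 11101110, payload 1110 (4 bits).
Byte 2: 0x90 = 10010000 (10xxxxxx ✓), payload 010000.
Byte 3: 0xBD = 10111101 (10xxxxxx ✓), payload 111101.
Concatenate: 1110010000111101 = 0xE43D (16 bits → U+E43D).

U+E43D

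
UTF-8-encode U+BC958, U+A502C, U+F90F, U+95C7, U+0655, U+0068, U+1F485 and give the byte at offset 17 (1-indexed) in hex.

1-indexed offset 17 is 0-indexed offset 16.
U+BC958 → 4-byte form F2 BC A5 98 at offsets 0–3.
U+A502C → 4-byte form F2 A5 80 AC at offsets 4–7.
U+F90F → 3-byte form EF A4 8F at offsets 8–10.
U+95C7 → 3-byte form E9 97 87 at offsets 11–13.
U+0655 → 2-byte form D9 95 at offsets 14–15.
U+0068 → 1-byte form 68 at offsets 16–16.
Offset 16 falls in char 6's range; it's byte 1 of 68 = 0x68.

0x68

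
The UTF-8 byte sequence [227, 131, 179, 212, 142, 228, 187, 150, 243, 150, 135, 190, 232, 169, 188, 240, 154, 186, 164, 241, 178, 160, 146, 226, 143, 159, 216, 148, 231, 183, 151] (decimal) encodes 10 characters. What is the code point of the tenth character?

Offset 0: leading byte 0xE3 = 11100011 → 3-byte char #1 = E3 83 B3.
Offset 3: leading byte 0xD4 = 11010100 → 2-byte char #2 = D4 8E.
Offset 5: leading byte 0xE4 = 11100100 → 3-byte char #3 = E4 BB 96.
Offset 8: leading byte 0xF3 = 11110011 → 4-byte char #4 = F3 96 87 BE.
Offset 12: leading byte 0xE8 = 11101000 → 3-byte char #5 = E8 A9 BC.
Offset 15: leading byte 0xF0 = 11110000 → 4-byte char #6 = F0 9A BA A4.
Offset 19: leading byte 0xF1 = 11110001 → 4-byte char #7 = F1 B2 A0 92.
Offset 23: leading byte 0xE2 = 11100010 → 3-byte char #8 = E2 8F 9F.
Offset 26: leading byte 0xD8 = 11011000 → 2-byte char #9 = D8 94.
Offset 28: leading byte 0xE7 = 11100111 → 3-byte char #10 = E7 B7 97.
Leading byte 0xE7 = 11100111 matches 1110xxxx → 3-byte sequence.
Byte 1: 0xE7 = 11100111, payload 0111 (4 bits).
Byte 2: 0xB7 = 10110111 (10xxxxxx ✓), payload 110111.
Byte 3: 0x97 = 10010111 (10xxxxxx ✓), payload 010111.
Concatenate: 0111110111010111 = 0x7DD7 (16 bits → U+7DD7).

U+7DD7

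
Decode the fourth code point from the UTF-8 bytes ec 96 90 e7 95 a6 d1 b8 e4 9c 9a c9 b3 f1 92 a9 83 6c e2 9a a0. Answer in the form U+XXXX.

U+471A

Offset 0: leading byte 0xEC = 11101100 → 3-byte char #1 = EC 96 90.
Offset 3: leading byte 0xE7 = 11100111 → 3-byte char #2 = E7 95 A6.
Offset 6: leading byte 0xD1 = 11010001 → 2-byte char #3 = D1 B8.
Offset 8: leading byte 0xE4 = 11100100 → 3-byte char #4 = E4 9C 9A.
Leading byte 0xE4 = 11100100 matches 1110xxxx → 3-byte sequence.
Byte 1: 0xE4 = 11100100, payload 0100 (4 bits).
Byte 2: 0x9C = 10011100 (10xxxxxx ✓), payload 011100.
Byte 3: 0x9A = 10011010 (10xxxxxx ✓), payload 011010.
Concatenate: 0100011100011010 = 0x471A (16 bits → U+471A).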